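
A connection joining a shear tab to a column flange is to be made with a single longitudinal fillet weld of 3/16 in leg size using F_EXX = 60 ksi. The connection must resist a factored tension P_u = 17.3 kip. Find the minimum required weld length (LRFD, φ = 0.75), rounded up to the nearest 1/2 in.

Throat t_e = 0.707 × 0.1875 = 0.1326 in.
φr_n = 0.75 × 0.6 × 60 × 0.1326 = 3.579 kip/in.
L_req = P_u / φr_n = 17.3 / 3.579 = 4.833 in total.
Round up → use L = 5 in.

L = 5 in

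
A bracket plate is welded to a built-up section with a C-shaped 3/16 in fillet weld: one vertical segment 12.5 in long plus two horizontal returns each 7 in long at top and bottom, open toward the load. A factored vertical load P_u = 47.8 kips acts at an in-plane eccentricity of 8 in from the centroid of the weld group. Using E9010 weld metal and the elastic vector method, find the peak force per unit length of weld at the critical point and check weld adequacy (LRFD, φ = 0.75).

E90XX → F_EXX = 90 ksi.
Total weld length L_w = 26.5 in. Treat welds as unit-width lines.
Centroid: x̄ = 2×7×3.5 / 26.5 = 1.849 in from the vertical weld.
Polar moment about centroid: J = I_x + I_y = [12.5³/12 + 2×7×6.25²] + [12.5×1.849² + 2(7³/12 + 7×1.651²)] = 847.7 in³.
Direct shear f_v = P/L_w = 47.8 / 26.5 = 1.804 kip/in (vertical).
Torsion M = P·e = 47.8 × 8 = 382.4 kip·in.
Critical point at (x, y) = (5.151, 6.25) from centroid. f_tx = M·y/J = 2.819 kip/in; f_ty = M·x/J = 2.324 kip/in.
Resultant f_max = √[f_tx² + (f_v + f_ty)²] = √[2.819² + (1.804 + 2.324)²] = 4.998 kip/in.
Capacity per unit length: φr_n = 0.75 × 0.6 × 90 × (0.707 × 0.1875) = 5.369 kip/in.
4.998 ≤ 5.369 → adequate.

f_max ≈ 5 kip/in; adequate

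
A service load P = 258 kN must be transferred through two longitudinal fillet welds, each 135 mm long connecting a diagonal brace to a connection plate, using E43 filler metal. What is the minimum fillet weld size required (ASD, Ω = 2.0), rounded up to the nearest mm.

w = 11 mm

E43XX → F_EXX = 430 MPa.
Total weld length L = 270 mm.
Required throat t_e = P × Ω / (0.6 F_EXX × L) = 258 × 2.0 / (0.6 × 430 × 270 × 10⁻³) = 7.407 mm.
Required leg w = t_e / 0.707 = 10.48 mm → use 11 mm.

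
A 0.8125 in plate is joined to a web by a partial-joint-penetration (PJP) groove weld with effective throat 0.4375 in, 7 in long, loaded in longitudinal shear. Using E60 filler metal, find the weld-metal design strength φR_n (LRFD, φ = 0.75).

E60XX → F_EXX = 60 ksi.
Effective throat (given) t_e = 0.4375 in.
A_we = 0.4375 × 7 = 3.062 in².
F_nw = 0.6 F_EXX = 36 ksi.
φR_n = 0.75 × 36 × 3.062 = 82.69 kip.

φR_n ≈ 82.7 kip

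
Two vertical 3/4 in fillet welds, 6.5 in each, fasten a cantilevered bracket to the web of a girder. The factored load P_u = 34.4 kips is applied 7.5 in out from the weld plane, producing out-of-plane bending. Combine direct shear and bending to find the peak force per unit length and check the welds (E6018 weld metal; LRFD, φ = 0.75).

f_max ≈ 18.5 kip/in; NOT adequate

E60XX → F_EXX = 60 ksi.
L_w = 2 × 6.5 = 13 in; section modulus (unit throat) S = 2 × L²/6 = 14.08 in².
Direct shear f_v = P/L_w = 34.4/13 = 2.646 kip/in.
Moment M = P × e = 34.4 × 7.5 = 258 kip·in; bending f_b = M/S = 18.32 kip/in.
f_max = √(f_v² + f_b²) = √(2.646² + 18.32²) = 18.51 kip/in.
φr_n = 0.75 × 0.6 × 60 × (0.707 × 0.75) = 14.32 kip/in → NOT adequate.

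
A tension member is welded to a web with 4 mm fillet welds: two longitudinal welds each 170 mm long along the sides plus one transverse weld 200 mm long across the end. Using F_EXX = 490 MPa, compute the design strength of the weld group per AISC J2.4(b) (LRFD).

φR_n ≈ 367 kN

t_e = 0.707 × 4 = 2.828 mm.
R_nwl = 0.6 × 490 × 2.828 × 340 × 10⁻³ = 282.7 kN (longitudinal, 2 welds).
R_nwt = 0.6 × 490 × 2.828 × 200 × 10⁻³ = 166.3 kN (transverse, base value).
(i) R_nwl + R_nwt = 449 kN; (ii) 0.85 R_nwl + 1.5 R_nwt = 489.7 kN.
R_n = max = 489.7 kN [governs: (ii)]; φR_n = 367.3 kN.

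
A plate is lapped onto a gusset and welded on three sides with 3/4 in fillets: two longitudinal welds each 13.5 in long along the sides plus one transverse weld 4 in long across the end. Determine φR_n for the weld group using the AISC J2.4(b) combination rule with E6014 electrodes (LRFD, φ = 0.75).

E60XX → F_EXX = 60 ksi.
t_e = 0.707 × 0.75 = 0.5302 in.
R_nwl = 0.6 × 60 × 0.5302 × 27 = 515.4 kips (longitudinal, 2 welds).
R_nwt = 0.6 × 60 × 0.5302 × 4 = 76.36 kips (transverse, base value).
(i) R_nwl + R_nwt = 591.8 kips; (ii) 0.85 R_nwl + 1.5 R_nwt = 552.6 kips.
R_n = max = 591.8 kips [governs: (i)]; φR_n = 443.8 kips.

φR_n ≈ 444 kips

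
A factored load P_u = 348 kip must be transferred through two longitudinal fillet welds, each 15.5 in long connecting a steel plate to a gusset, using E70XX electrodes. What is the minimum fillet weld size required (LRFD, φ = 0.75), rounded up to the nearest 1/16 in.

E70XX → F_EXX = 70 ksi.
Total weld length L = 31 in.
Required throat t_e = P_u / (φ × 0.6 F_EXX × L) = 348 / (0.75 × 0.6 × 70 × 31) = 0.3564 in.
Required leg w = t_e / 0.707 = 0.5041 in → use 9/16 in.

w = 9/16 in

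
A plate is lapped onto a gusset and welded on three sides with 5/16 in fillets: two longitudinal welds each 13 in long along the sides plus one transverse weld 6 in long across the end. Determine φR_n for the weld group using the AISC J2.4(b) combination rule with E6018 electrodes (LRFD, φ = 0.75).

φR_n ≈ 191 kips

E60XX → F_EXX = 60 ksi.
t_e = 0.707 × 0.3125 = 0.2209 in.
R_nwl = 0.6 × 60 × 0.2209 × 26 = 206.8 kips (longitudinal, 2 welds).
R_nwt = 0.6 × 60 × 0.2209 × 6 = 47.72 kips (transverse, base value).
(i) R_nwl + R_nwt = 254.5 kips; (ii) 0.85 R_nwl + 1.5 R_nwt = 247.4 kips.
R_n = max = 254.5 kips [governs: (i)]; φR_n = 190.9 kips.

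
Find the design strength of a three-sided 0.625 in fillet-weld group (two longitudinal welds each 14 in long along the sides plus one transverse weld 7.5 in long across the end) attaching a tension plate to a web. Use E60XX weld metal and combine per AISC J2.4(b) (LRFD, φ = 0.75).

φR_n ≈ 424 kips

E60XX → F_EXX = 60 ksi.
t_e = 0.707 × 0.625 = 0.4419 in.
R_nwl = 0.6 × 60 × 0.4419 × 28 = 445.4 kips (longitudinal, 2 welds).
R_nwt = 0.6 × 60 × 0.4419 × 7.5 = 119.3 kips (transverse, base value).
(i) R_nwl + R_nwt = 564.7 kips; (ii) 0.85 R_nwl + 1.5 R_nwt = 557.6 kips.
R_n = max = 564.7 kips [governs: (i)]; φR_n = 423.5 kips.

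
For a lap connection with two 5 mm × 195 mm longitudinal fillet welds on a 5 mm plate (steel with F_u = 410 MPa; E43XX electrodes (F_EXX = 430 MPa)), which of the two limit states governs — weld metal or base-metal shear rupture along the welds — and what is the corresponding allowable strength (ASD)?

t_e = 0.707 × 5 = 3.535 mm; L = 390 mm.
Weld metal: R_n/Ω = (1/2.0) × 0.6 × 430 × 3.535 × 390 × 10⁻³ = 177.8 kN.
Base metal (shear rupture): R_n/Ω = (1/2.0) × 0.6 × 410 × 5 × 390 × 10⁻³ = 239.8 kN.
Governing: weld metal.

R_n/Ω ≈ 178 kN (weld metal governs)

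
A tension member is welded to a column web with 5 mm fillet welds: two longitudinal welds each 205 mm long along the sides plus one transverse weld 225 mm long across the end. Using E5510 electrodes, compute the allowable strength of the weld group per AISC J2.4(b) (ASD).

E55XX → F_EXX = 550 MPa.
t_e = 0.707 × 5 = 3.535 mm.
R_nwl = 0.6 × 550 × 3.535 × 410 × 10⁻³ = 478.3 kN (longitudinal, 2 welds).
R_nwt = 0.6 × 550 × 3.535 × 225 × 10⁻³ = 262.5 kN (transverse, base value).
(i) R_nwl + R_nwt = 740.8 kN; (ii) 0.85 R_nwl + 1.5 R_nwt = 800.3 kN.
R_n = max = 800.3 kN [governs: (ii)]; R_n/Ω = 400.1 kN.

R_n/Ω ≈ 400 kN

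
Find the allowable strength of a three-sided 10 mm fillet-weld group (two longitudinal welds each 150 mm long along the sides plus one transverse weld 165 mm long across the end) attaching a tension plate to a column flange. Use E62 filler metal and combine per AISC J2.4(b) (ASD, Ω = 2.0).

R_n/Ω ≈ 661 kN

E62XX → F_EXX = 620 MPa.
t_e = 0.707 × 10 = 7.07 mm.
R_nwl = 0.6 × 620 × 7.07 × 300 × 10⁻³ = 789 kN (longitudinal, 2 welds).
R_nwt = 0.6 × 620 × 7.07 × 165 × 10⁻³ = 434 kN (transverse, base value).
(i) R_nwl + R_nwt = 1223 kN; (ii) 0.85 R_nwl + 1.5 R_nwt = 1322 kN.
R_n = max = 1322 kN [governs: (ii)]; R_n/Ω = 660.8 kN.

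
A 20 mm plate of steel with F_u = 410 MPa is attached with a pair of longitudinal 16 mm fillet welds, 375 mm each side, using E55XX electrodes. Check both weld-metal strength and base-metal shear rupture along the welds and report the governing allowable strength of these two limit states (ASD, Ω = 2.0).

R_n/Ω ≈ 1400 kN (weld metal governs)

E55XX → F_EXX = 550 MPa.
t_e = 0.707 × 16 = 11.31 mm; L = 750 mm.
Weld metal: R_n/Ω = (1/2.0) × 0.6 × 550 × 11.31 × 750 × 10⁻³ = 1400 kN.
Base metal (shear rupture): R_n/Ω = (1/2.0) × 0.6 × 410 × 20 × 750 × 10⁻³ = 1845 kN.
Governing: weld metal.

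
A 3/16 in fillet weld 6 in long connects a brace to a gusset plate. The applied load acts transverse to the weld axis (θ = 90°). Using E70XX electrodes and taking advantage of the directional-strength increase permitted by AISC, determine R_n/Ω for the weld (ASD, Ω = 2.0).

R_n/Ω ≈ 25.1 kips

E70XX → F_EXX = 70 ksi.
t_e = 0.707 × 0.1875 = 0.1326 in; A_we = 0.1326 × 6 = 0.7954 in².
Directional factor: 1.0 + 0.5 sin^1.5(90°) = 1.5.
F_nw = 0.6 × 70 × 1.5 = 63 ksi.
R_n/Ω = (63 × 0.7954) / 2.0 = 25.05 kips.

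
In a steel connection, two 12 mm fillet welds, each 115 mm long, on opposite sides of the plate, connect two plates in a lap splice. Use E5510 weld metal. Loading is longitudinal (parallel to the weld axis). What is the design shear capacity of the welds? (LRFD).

φR_n ≈ 483 kN

E55XX → F_EXX = 550 MPa.
Effective throat t_e = 0.707 × 12 = 8.484 mm.
Total length L = 230 mm; A_we = 8.484 × 230 = 1951 mm².
F_nw = 0.6 F_EXX = 0.6 × 550 = 330 MPa.
φR_n = 0.75 × 330 × 1951 × 10⁻³ = 483 kN.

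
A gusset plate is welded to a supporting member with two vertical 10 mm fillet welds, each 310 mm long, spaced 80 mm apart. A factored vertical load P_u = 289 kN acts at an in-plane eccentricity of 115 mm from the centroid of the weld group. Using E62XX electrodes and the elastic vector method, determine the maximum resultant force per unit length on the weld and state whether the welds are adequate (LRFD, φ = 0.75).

E62XX → F_EXX = 620 MPa.
Total weld length L_w = 620 mm. Treat welds as unit-width lines.
Polar moment about centroid: J = 2[d³/12 + d(b/2)²] = 2[310³/12 + 310×40²] = 5957000 mm³.
Direct shear f_v = P/L_w = 289×10³ / 620 = 466.1 N/mm (vertical).
Torsion M = P·e = 289×10³ × 115 = 33235000 N·mm.
Critical point at (x, y) = (40, 155) from centroid. f_tx = M·y/J = 864.7 N/mm; f_ty = M·x/J = 223.2 N/mm.
Resultant f_max = √[f_tx² + (f_v + f_ty)²] = √[864.7² + (466.1 + 223.2)²] = 1106 N/mm.
Capacity per unit length: φr_n = 0.75 × 0.6 × 620 × (0.707 × 10) = 1973 N/mm.
1106 ≤ 1973 → adequate.

f_max ≈ 1110 N/mm; adequate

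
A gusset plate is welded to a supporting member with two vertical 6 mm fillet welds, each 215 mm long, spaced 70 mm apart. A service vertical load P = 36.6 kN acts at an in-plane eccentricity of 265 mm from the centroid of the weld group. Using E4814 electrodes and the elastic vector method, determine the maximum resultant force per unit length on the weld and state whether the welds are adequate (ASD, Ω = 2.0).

f_max ≈ 535 N/mm; adequate

E48XX → F_EXX = 480 MPa.
Total weld length L_w = 430 mm. Treat welds as unit-width lines.
Polar moment about centroid: J = 2[d³/12 + d(b/2)²] = 2[215³/12 + 215×35²] = 2183000 mm³.
Direct shear f_v = P/L_w = 36.6×10³ / 430 = 85.12 N/mm (vertical).
Torsion M = P·e = 36.6×10³ × 265 = 9699000 N·mm.
Critical point at (x, y) = (35, 107.5) from centroid. f_tx = M·y/J = 477.6 N/mm; f_ty = M·x/J = 155.5 N/mm.
Resultant f_max = √[f_tx² + (f_v + f_ty)²] = √[477.6² + (85.12 + 155.5)²] = 534.8 N/mm.
Capacity per unit length: r_n/Ω = (1/2.0) × 0.6 × 480 × (0.707 × 6) = 610.8 N/mm.
534.8 ≤ 610.8 → adequate.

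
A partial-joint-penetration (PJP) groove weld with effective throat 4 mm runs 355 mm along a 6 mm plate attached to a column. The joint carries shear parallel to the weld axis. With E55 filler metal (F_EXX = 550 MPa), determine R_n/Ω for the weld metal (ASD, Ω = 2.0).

R_n/Ω ≈ 234 kN

Effective throat (given) t_e = 4 mm.
A_we = 4 × 355 = 1420 mm².
F_nw = 0.6 F_EXX = 330 MPa.
R_n/Ω = (330 × 1420) / 2.0 × 10⁻³ = 234.3 kN.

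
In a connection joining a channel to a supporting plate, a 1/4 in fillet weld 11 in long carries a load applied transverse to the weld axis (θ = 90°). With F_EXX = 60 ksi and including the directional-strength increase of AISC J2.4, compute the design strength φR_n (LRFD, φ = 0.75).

t_e = 0.707 × 0.25 = 0.1767 in; A_we = 0.1767 × 11 = 1.944 in².
Directional factor: 1.0 + 0.5 sin^1.5(90°) = 1.5.
F_nw = 0.6 × 60 × 1.5 = 54 ksi.
φR_n = 0.75 × 54 × 1.944 = 78.74 kip.

φR_n ≈ 78.7 kip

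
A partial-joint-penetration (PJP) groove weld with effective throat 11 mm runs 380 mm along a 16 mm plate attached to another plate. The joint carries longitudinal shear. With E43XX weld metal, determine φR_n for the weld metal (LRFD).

E43XX → F_EXX = 430 MPa.
Effective throat (given) t_e = 11 mm.
A_we = 11 × 380 = 4180 mm².
F_nw = 0.6 F_EXX = 258 MPa.
φR_n = 0.75 × 258 × 4180 × 10⁻³ = 808.8 kN.

φR_n ≈ 809 kN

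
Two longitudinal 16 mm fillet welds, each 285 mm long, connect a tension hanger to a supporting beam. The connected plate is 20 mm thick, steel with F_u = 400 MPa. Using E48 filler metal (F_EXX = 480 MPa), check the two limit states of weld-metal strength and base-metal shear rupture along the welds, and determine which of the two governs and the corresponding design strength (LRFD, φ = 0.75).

t_e = 0.707 × 16 = 11.31 mm; L = 570 mm.
Weld metal: φR_n = 0.75 × 0.6 × 480 × 11.31 × 570 × 10⁻³ = 1393 kN.
Base metal (shear rupture): φR_n = 0.75 × 0.6 × 400 × 20 × 570 × 10⁻³ = 2052 kN.
Governing: weld metal.

φR_n ≈ 1390 kN (weld metal governs)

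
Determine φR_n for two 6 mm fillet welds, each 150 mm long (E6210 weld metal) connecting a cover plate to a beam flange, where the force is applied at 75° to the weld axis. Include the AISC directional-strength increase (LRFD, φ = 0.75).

E62XX → F_EXX = 620 MPa.
t_e = 0.707 × 6 = 4.242 mm; A_we = 4.242 × 300 = 1273 mm².
Directional factor: 1.0 + 0.5 sin^1.5(75°) = 1.475.
F_nw = 0.6 × 620 × 1.475 = 548.6 MPa.
φR_n = 0.75 × 548.6 × 1273 × 10⁻³ = 523.6 kN.

φR_n ≈ 524 kN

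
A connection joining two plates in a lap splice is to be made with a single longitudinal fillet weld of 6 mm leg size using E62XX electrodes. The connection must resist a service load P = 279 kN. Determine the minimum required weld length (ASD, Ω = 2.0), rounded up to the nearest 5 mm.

L = 355 mm

E62XX → F_EXX = 620 MPa.
Throat t_e = 0.707 × 6 = 4.242 mm.
r_n/Ω = (0.6 × 620 × 4.242) / 2.0 = 789 N/mm = 0.789 kN/mm.
L_req = P / (r_n/Ω) = 279 / 0.789 = 353.6 mm total.
Round up → use L = 355 mm.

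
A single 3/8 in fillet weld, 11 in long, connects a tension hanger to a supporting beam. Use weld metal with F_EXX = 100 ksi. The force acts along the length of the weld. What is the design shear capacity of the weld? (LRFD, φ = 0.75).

φR_n ≈ 131 kip

Effective throat t_e = 0.707 × 0.375 = 0.2651 in.
Total length L = 11 in; A_we = 0.2651 × 11 = 2.916 in².
F_nw = 0.6 F_EXX = 0.6 × 100 = 60 ksi.
φR_n = 0.75 × 60 × 2.916 = 131.2 kip.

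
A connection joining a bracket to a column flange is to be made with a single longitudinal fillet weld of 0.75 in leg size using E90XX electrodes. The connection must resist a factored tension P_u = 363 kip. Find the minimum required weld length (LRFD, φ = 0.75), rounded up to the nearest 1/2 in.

E90XX → F_EXX = 90 ksi.
Throat t_e = 0.707 × 0.75 = 0.5302 in.
φr_n = 0.75 × 0.6 × 90 × 0.5302 = 21.48 kip/in.
L_req = P_u / φr_n = 363 / 21.48 = 16.9 in total.
Round up → use L = 17 in.

L = 17 in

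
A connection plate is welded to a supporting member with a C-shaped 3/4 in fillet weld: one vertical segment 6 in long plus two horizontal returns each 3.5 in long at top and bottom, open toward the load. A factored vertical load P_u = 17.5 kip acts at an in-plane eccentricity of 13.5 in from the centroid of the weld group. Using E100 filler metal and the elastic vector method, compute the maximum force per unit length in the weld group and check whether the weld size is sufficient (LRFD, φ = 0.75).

f_max ≈ 10.4 kip/in; adequate

E100XX → F_EXX = 100 ksi.
Total weld length L_w = 13 in. Treat welds as unit-width lines.
Centroid: x̄ = 2×3.5×1.75 / 13 = 0.9423 in from the vertical weld.
Polar moment about centroid: J = I_x + I_y = [6³/12 + 2×3.5×3²] + [6×0.9423² + 2(3.5³/12 + 3.5×0.8077²)] = 98.04 in³.
Direct shear f_v = P/L_w = 17.5 / 13 = 1.346 kip/in (vertical).
Torsion M = P·e = 17.5 × 13.5 = 236.25 kip·in.
Critical point at (x, y) = (2.558, 3) from centroid. f_tx = M·y/J = 7.229 kip/in; f_ty = M·x/J = 6.163 kip/in.
Resultant f_max = √[f_tx² + (f_v + f_ty)²] = √[7.229² + (1.346 + 6.163)²] = 10.42 kip/in.
Capacity per unit length: φr_n = 0.75 × 0.6 × 100 × (0.707 × 0.75) = 23.86 kip/in.
10.42 ≤ 23.86 → adequate.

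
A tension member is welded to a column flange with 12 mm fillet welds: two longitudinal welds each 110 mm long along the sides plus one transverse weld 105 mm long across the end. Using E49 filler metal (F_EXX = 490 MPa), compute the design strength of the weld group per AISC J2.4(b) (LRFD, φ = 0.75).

φR_n ≈ 644 kN

t_e = 0.707 × 12 = 8.484 mm.
R_nwl = 0.6 × 490 × 8.484 × 220 × 10⁻³ = 548.7 kN (longitudinal, 2 welds).
R_nwt = 0.6 × 490 × 8.484 × 105 × 10⁻³ = 261.9 kN (transverse, base value).
(i) R_nwl + R_nwt = 810.6 kN; (ii) 0.85 R_nwl + 1.5 R_nwt = 859.3 kN.
R_n = max = 859.3 kN [governs: (ii)]; φR_n = 644.5 kN.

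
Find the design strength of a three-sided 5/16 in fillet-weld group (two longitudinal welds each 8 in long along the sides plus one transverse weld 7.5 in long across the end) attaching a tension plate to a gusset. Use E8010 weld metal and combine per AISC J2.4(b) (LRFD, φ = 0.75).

E80XX → F_EXX = 80 ksi.
t_e = 0.707 × 0.3125 = 0.2209 in.
R_nwl = 0.6 × 80 × 0.2209 × 16 = 169.7 kip (longitudinal, 2 welds).
R_nwt = 0.6 × 80 × 0.2209 × 7.5 = 79.54 kip (transverse, base value).
(i) R_nwl + R_nwt = 249.2 kip; (ii) 0.85 R_nwl + 1.5 R_nwt = 263.5 kip.
R_n = max = 263.5 kip [governs: (ii)]; φR_n = 197.7 kip.

φR_n ≈ 198 kip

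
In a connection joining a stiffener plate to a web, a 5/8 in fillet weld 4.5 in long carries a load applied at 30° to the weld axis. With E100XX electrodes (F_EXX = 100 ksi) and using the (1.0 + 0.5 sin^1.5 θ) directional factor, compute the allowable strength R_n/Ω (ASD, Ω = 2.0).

R_n/Ω ≈ 70.2 kips

t_e = 0.707 × 0.625 = 0.4419 in; A_we = 0.4419 × 4.5 = 1.988 in².
Directional factor: 1.0 + 0.5 sin^1.5(30°) = 1.177.
F_nw = 0.6 × 100 × 1.177 = 70.61 ksi.
R_n/Ω = (70.61 × 1.988) / 2.0 = 70.2 kips.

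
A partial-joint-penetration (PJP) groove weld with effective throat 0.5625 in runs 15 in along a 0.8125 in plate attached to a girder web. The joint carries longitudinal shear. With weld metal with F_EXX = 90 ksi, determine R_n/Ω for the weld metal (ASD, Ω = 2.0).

R_n/Ω ≈ 228 kip

Effective throat (given) t_e = 0.5625 in.
A_we = 0.5625 × 15 = 8.438 in².
F_nw = 0.6 F_EXX = 54 ksi.
R_n/Ω = (54 × 8.438) / 2.0 = 227.8 kip.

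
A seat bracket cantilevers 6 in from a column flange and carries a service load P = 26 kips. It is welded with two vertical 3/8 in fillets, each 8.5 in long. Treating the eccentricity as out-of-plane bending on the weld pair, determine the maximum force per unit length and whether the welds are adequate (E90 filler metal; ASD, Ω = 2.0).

E90XX → F_EXX = 90 ksi.
L_w = 2 × 8.5 = 17 in; section modulus (unit throat) S = 2 × L²/6 = 24.08 in².
Direct shear f_v = P/L_w = 26/17 = 1.529 kip/in.
Moment M = P × e = 26 × 6 = 156 kip·in; bending f_b = M/S = 6.478 kip/in.
f_max = √(f_v² + f_b²) = √(1.529² + 6.478²) = 6.656 kip/in.
r_n/Ω = (1/2.0) × 0.6 × 90 × (0.707 × 0.375) = 7.158 kip/in → adequate.

f_max ≈ 6.66 kip/in; adequate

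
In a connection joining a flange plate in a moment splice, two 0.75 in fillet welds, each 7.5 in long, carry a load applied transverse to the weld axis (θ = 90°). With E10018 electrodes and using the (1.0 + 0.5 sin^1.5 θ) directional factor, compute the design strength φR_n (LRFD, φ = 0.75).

E100XX → F_EXX = 100 ksi.
t_e = 0.707 × 0.75 = 0.5302 in; A_we = 0.5302 × 15 = 7.954 in².
Directional factor: 1.0 + 0.5 sin^1.5(90°) = 1.5.
F_nw = 0.6 × 100 × 1.5 = 90 ksi.
φR_n = 0.75 × 90 × 7.954 = 536.9 kip.

φR_n ≈ 537 kip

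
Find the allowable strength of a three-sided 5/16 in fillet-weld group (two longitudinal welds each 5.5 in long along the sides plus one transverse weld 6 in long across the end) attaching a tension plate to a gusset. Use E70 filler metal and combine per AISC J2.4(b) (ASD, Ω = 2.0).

E70XX → F_EXX = 70 ksi.
t_e = 0.707 × 0.3125 = 0.2209 in.
R_nwl = 0.6 × 70 × 0.2209 × 11 = 102.1 kip (longitudinal, 2 welds).
R_nwt = 0.6 × 70 × 0.2209 × 6 = 55.68 kip (transverse, base value).
(i) R_nwl + R_nwt = 157.7 kip; (ii) 0.85 R_nwl + 1.5 R_nwt = 170.3 kip.
R_n = max = 170.3 kip [governs: (ii)]; R_n/Ω = 85.14 kip.

R_n/Ω ≈ 85.1 kip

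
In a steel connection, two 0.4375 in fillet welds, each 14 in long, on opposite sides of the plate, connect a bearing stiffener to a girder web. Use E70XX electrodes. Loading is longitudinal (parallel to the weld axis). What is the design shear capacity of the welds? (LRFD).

φR_n ≈ 273 kips

E70XX → F_EXX = 70 ksi.
Effective throat t_e = 0.707 × 0.4375 = 0.3093 in.
Total length L = 28 in; A_we = 0.3093 × 28 = 8.661 in².
F_nw = 0.6 F_EXX = 0.6 × 70 = 42 ksi.
φR_n = 0.75 × 42 × 8.661 = 272.8 kips.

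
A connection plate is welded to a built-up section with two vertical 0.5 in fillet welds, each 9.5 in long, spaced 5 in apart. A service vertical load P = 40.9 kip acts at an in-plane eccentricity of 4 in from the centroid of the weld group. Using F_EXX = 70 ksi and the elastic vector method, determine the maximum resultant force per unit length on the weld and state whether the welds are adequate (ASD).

f_max ≈ 4.76 kip/in; adequate

Total weld length L_w = 19 in. Treat welds as unit-width lines.
Polar moment about centroid: J = 2[d³/12 + d(b/2)²] = 2[9.5³/12 + 9.5×2.5²] = 261.6 in³.
Direct shear f_v = P/L_w = 40.9 / 19 = 2.153 kip/in (vertical).
Torsion M = P·e = 40.9 × 4 = 163.6 kip·in.
Critical point at (x, y) = (2.5, 4.75) from centroid. f_tx = M·y/J = 2.97 kip/in; f_ty = M·x/J = 1.563 kip/in.
Resultant f_max = √[f_tx² + (f_v + f_ty)²] = √[2.97² + (2.153 + 1.563)²] = 4.757 kip/in.
Capacity per unit length: r_n/Ω = (1/2.0) × 0.6 × 70 × (0.707 × 0.5) = 7.423 kip/in.
4.757 ≤ 7.423 → adequate.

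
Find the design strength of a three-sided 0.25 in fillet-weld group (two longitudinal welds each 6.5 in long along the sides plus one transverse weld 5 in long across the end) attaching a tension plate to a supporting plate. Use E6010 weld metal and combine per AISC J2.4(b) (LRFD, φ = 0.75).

E60XX → F_EXX = 60 ksi.
t_e = 0.707 × 0.25 = 0.1767 in.
R_nwl = 0.6 × 60 × 0.1767 × 13 = 82.72 kips (longitudinal, 2 welds).
R_nwt = 0.6 × 60 × 0.1767 × 5 = 31.81 kips (transverse, base value).
(i) R_nwl + R_nwt = 114.5 kips; (ii) 0.85 R_nwl + 1.5 R_nwt = 118 kips.
R_n = max = 118 kips [governs: (ii)]; φR_n = 88.53 kips.

φR_n ≈ 88.5 kips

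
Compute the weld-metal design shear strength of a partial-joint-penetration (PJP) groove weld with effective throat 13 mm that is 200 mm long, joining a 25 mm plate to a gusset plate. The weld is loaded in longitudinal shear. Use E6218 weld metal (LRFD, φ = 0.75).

φR_n ≈ 725 kN

E62XX → F_EXX = 620 MPa.
Effective throat (given) t_e = 13 mm.
A_we = 13 × 200 = 2600 mm².
F_nw = 0.6 F_EXX = 372 MPa.
φR_n = 0.75 × 372 × 2600 × 10⁻³ = 725.4 kN.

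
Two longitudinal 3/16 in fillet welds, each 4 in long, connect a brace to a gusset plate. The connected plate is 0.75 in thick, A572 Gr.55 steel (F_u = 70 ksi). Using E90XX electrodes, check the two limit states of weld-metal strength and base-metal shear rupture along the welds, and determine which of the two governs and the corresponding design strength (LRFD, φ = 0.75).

φR_n ≈ 43 kip (weld metal governs)

E90XX → F_EXX = 90 ksi.
t_e = 0.707 × 0.1875 = 0.1326 in; L = 8 in.
Weld metal: φR_n = 0.75 × 0.6 × 90 × 0.1326 × 8 = 42.95 kip.
Base metal (shear rupture): φR_n = 0.75 × 0.6 × 70 × 0.75 × 8 = 189 kip.
Governing: weld metal.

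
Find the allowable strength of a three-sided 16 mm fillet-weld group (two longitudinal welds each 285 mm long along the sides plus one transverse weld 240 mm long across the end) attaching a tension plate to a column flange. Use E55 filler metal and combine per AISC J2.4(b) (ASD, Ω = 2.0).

R_n/Ω ≈ 1580 kN

E55XX → F_EXX = 550 MPa.
t_e = 0.707 × 16 = 11.31 mm.
R_nwl = 0.6 × 550 × 11.31 × 570 × 10⁻³ = 2128 kN (longitudinal, 2 welds).
R_nwt = 0.6 × 550 × 11.31 × 240 × 10⁻³ = 895.9 kN (transverse, base value).
(i) R_nwl + R_nwt = 3024 kN; (ii) 0.85 R_nwl + 1.5 R_nwt = 3152 kN.
R_n = max = 3152 kN [governs: (ii)]; R_n/Ω = 1576 kN.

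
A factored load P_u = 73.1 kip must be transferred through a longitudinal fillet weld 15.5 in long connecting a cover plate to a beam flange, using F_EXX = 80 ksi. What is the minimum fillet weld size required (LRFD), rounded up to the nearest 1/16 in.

w = 3/16 in

Total weld length L = 15.5 in.
Required throat t_e = P_u / (φ × 0.6 F_EXX × L) = 73.1 / (0.75 × 0.6 × 80 × 15.5) = 0.131 in.
Required leg w = t_e / 0.707 = 0.1853 in → use 3/16 in.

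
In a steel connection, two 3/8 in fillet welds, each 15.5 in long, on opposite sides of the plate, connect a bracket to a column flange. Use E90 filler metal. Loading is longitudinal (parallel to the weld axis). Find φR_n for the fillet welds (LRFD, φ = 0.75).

E90XX → F_EXX = 90 ksi.
Effective throat t_e = 0.707 × 0.375 = 0.2651 in.
Total length L = 31 in; A_we = 0.2651 × 31 = 8.219 in².
F_nw = 0.6 F_EXX = 0.6 × 90 = 54 ksi.
φR_n = 0.75 × 54 × 8.219 = 332.9 kip.

φR_n ≈ 333 kip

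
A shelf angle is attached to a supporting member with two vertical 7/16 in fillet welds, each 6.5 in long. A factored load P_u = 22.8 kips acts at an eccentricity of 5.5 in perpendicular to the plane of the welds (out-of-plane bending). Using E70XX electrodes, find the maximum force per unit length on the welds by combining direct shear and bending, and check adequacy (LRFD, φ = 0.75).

E70XX → F_EXX = 70 ksi.
L_w = 2 × 6.5 = 13 in; section modulus (unit throat) S = 2 × L²/6 = 14.08 in².
Direct shear f_v = P/L_w = 22.8/13 = 1.754 kip/in.
Moment M = P × e = 22.8 × 5.5 = 125.4 kip·in; bending f_b = M/S = 8.904 kip/in.
f_max = √(f_v² + f_b²) = √(1.754² + 8.904²) = 9.075 kip/in.
φr_n = 0.75 × 0.6 × 70 × (0.707 × 0.4375) = 9.743 kip/in → adequate.

f_max ≈ 9.08 kip/in; adequate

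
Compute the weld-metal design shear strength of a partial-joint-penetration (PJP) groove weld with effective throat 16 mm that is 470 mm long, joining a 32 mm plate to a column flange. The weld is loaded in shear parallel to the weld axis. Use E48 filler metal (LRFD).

φR_n ≈ 1620 kN

E48XX → F_EXX = 480 MPa.
Effective throat (given) t_e = 16 mm.
A_we = 16 × 470 = 7520 mm².
F_nw = 0.6 F_EXX = 288 MPa.
φR_n = 0.75 × 288 × 7520 × 10⁻³ = 1624 kN.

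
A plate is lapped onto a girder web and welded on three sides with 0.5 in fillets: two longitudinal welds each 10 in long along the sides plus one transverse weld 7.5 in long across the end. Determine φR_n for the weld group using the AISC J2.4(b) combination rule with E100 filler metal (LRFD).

E100XX → F_EXX = 100 ksi.
t_e = 0.707 × 0.5 = 0.3535 in.
R_nwl = 0.6 × 100 × 0.3535 × 20 = 424.2 kips (longitudinal, 2 welds).
R_nwt = 0.6 × 100 × 0.3535 × 7.5 = 159.1 kips (transverse, base value).
(i) R_nwl + R_nwt = 583.3 kips; (ii) 0.85 R_nwl + 1.5 R_nwt = 599.2 kips.
R_n = max = 599.2 kips [governs: (ii)]; φR_n = 449.4 kips.

φR_n ≈ 449 kips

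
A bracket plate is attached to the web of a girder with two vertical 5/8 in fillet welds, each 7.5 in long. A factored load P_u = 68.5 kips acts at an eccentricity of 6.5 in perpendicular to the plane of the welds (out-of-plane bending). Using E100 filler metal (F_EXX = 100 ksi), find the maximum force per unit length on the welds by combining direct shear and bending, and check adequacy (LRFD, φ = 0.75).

L_w = 2 × 7.5 = 15 in; section modulus (unit throat) S = 2 × L²/6 = 18.75 in².
Direct shear f_v = P/L_w = 68.5/15 = 4.567 kip/in.
Moment M = P × e = 68.5 × 6.5 = 445.25 kip·in; bending f_b = M/S = 23.75 kip/in.
f_max = √(f_v² + f_b²) = √(4.567² + 23.75²) = 24.18 kip/in.
φr_n = 0.75 × 0.6 × 100 × (0.707 × 0.625) = 19.88 kip/in → NOT adequate.

f_max ≈ 24.2 kip/in; NOT adequate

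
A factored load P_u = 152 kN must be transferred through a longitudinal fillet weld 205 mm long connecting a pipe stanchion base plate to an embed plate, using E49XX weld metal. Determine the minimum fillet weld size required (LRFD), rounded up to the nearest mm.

E49XX → F_EXX = 490 MPa.
Total weld length L = 205 mm.
Required throat t_e = P_u / (φ × 0.6 F_EXX × L) = 152 / (0.75 × 0.6 × 490 × 205 × 10⁻³) = 3.363 mm.
Required leg w = t_e / 0.707 = 4.756 mm → use 5 mm.

w = 5 mm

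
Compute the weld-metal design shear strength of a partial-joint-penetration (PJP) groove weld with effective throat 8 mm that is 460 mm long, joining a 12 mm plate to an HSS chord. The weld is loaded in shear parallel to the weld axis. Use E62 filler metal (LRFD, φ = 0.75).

E62XX → F_EXX = 620 MPa.
Effective throat (given) t_e = 8 mm.
A_we = 8 × 460 = 3680 mm².
F_nw = 0.6 F_EXX = 372 MPa.
φR_n = 0.75 × 372 × 3680 × 10⁻³ = 1027 kN.

φR_n ≈ 1030 kN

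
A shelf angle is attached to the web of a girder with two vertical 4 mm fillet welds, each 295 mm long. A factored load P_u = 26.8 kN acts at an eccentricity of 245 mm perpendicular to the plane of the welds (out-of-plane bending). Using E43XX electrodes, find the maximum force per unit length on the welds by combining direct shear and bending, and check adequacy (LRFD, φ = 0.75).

E43XX → F_EXX = 430 MPa.
L_w = 2 × 295 = 590 mm; section modulus (unit throat) S = 2 × L²/6 = 29010 mm².
Direct shear f_v = P/L_w = 26.8×10³/590 = 45.42 N/mm.
Moment M = P × e = 26.8×10³ × 245 = 6566000 N·mm; bending f_b = M/S = 226.3 N/mm.
f_max = √(f_v² + f_b²) = √(45.42² + 226.3²) = 230.9 N/mm.
φr_n = 0.75 × 0.6 × 430 × (0.707 × 4) = 547.2 N/mm → adequate.

f_max ≈ 231 N/mm; adequate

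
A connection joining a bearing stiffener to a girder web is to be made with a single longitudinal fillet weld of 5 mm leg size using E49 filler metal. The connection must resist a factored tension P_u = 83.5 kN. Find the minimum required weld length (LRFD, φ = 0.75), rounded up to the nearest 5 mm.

L = 110 mm

E49XX → F_EXX = 490 MPa.
Throat t_e = 0.707 × 5 = 3.535 mm.
φr_n = 0.75 × 0.6 × 490 × 3.535 × 10⁻³ = 0.7795 kN/mm.
L_req = P_u / φr_n = 83.5 / 0.7795 = 107.1 mm total.
Round up → use L = 110 mm.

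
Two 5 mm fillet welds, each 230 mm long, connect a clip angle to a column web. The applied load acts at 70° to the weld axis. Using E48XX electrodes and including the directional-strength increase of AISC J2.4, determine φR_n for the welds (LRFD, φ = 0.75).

φR_n ≈ 511 kN

E48XX → F_EXX = 480 MPa.
t_e = 0.707 × 5 = 3.535 mm; A_we = 3.535 × 460 = 1626 mm².
Directional factor: 1.0 + 0.5 sin^1.5(70°) = 1.455.
F_nw = 0.6 × 480 × 1.455 = 419.2 MPa.
φR_n = 0.75 × 419.2 × 1626 × 10⁻³ = 511.2 kN.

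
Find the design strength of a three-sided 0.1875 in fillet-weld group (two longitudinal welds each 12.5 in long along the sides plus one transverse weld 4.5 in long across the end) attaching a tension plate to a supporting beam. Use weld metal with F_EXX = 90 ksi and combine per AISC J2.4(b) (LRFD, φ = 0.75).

t_e = 0.707 × 0.1875 = 0.1326 in.
R_nwl = 0.6 × 90 × 0.1326 × 25 = 179 kips (longitudinal, 2 welds).
R_nwt = 0.6 × 90 × 0.1326 × 4.5 = 32.21 kips (transverse, base value).
(i) R_nwl + R_nwt = 211.2 kips; (ii) 0.85 R_nwl + 1.5 R_nwt = 200.4 kips.
R_n = max = 211.2 kips [governs: (i)]; φR_n = 158.4 kips.

φR_n ≈ 158 kips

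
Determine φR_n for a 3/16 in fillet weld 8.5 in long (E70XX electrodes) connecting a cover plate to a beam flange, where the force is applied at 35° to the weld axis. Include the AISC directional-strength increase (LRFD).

E70XX → F_EXX = 70 ksi.
t_e = 0.707 × 0.1875 = 0.1326 in; A_we = 0.1326 × 8.5 = 1.127 in².
Directional factor: 1.0 + 0.5 sin^1.5(35°) = 1.217.
F_nw = 0.6 × 70 × 1.217 = 51.12 ksi.
φR_n = 0.75 × 51.12 × 1.127 = 43.2 kips.

φR_n ≈ 43.2 kips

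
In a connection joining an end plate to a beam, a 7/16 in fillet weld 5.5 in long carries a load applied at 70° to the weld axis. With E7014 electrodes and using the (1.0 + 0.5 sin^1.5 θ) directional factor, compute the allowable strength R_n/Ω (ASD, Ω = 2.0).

R_n/Ω ≈ 52 kip

E70XX → F_EXX = 70 ksi.
t_e = 0.707 × 0.4375 = 0.3093 in; A_we = 0.3093 × 5.5 = 1.701 in².
Directional factor: 1.0 + 0.5 sin^1.5(70°) = 1.455.
F_nw = 0.6 × 70 × 1.455 = 61.13 ksi.
R_n/Ω = (61.13 × 1.701) / 2.0 = 52 kip.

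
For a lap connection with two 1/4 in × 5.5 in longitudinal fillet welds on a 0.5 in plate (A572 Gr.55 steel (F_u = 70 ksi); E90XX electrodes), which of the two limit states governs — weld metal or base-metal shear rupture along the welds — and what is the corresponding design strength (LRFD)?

E90XX → F_EXX = 90 ksi.
t_e = 0.707 × 0.25 = 0.1767 in; L = 11 in.
Weld metal: φR_n = 0.75 × 0.6 × 90 × 0.1767 × 11 = 78.74 kips.
Base metal (shear rupture): φR_n = 0.75 × 0.6 × 70 × 0.5 × 11 = 173.2 kips.
Governing: weld metal.

φR_n ≈ 78.7 kips (weld metal governs)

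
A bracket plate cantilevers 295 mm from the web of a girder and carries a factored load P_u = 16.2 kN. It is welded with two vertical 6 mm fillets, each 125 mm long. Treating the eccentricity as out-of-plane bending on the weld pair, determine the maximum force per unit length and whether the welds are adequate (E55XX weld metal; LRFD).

f_max ≈ 920 N/mm; adequate

E55XX → F_EXX = 550 MPa.
L_w = 2 × 125 = 250 mm; section modulus (unit throat) S = 2 × L²/6 = 5208 mm².
Direct shear f_v = P/L_w = 16.2×10³/250 = 64.8 N/mm.
Moment M = P × e = 16.2×10³ × 295 = 4779000 N·mm; bending f_b = M/S = 917.6 N/mm.
f_max = √(f_v² + f_b²) = √(64.8² + 917.6²) = 919.9 N/mm.
φr_n = 0.75 × 0.6 × 550 × (0.707 × 6) = 1050 N/mm → adequate.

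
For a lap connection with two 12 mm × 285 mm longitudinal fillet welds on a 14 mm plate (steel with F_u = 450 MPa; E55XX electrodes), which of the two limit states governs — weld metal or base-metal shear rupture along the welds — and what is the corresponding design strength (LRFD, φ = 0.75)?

E55XX → F_EXX = 550 MPa.
t_e = 0.707 × 12 = 8.484 mm; L = 570 mm.
Weld metal: φR_n = 0.75 × 0.6 × 550 × 8.484 × 570 × 10⁻³ = 1197 kN.
Base metal (shear rupture): φR_n = 0.75 × 0.6 × 450 × 14 × 570 × 10⁻³ = 1616 kN.
Governing: weld metal.

φR_n ≈ 1200 kN (weld metal governs)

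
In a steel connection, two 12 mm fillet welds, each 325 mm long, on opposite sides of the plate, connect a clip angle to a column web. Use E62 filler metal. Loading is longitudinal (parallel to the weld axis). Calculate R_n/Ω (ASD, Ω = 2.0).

E62XX → F_EXX = 620 MPa.
Effective throat t_e = 0.707 × 12 = 8.484 mm.
Total length L = 650 mm; A_we = 8.484 × 650 = 5515 mm².
F_nw = 0.6 F_EXX = 0.6 × 620 = 372 MPa.
R_n = 372 × 5515 × 10⁻³ = 2051 kN; R_n/Ω = 2051/2.0 = 1026 kN.

R_n/Ω ≈ 1030 kN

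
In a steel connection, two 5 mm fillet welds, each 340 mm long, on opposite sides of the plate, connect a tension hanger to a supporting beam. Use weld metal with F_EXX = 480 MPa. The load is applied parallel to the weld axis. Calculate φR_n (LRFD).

φR_n ≈ 519 kN

Effective throat t_e = 0.707 × 5 = 3.535 mm.
Total length L = 680 mm; A_we = 3.535 × 680 = 2404 mm².
F_nw = 0.6 F_EXX = 0.6 × 480 = 288 MPa.
φR_n = 0.75 × 288 × 2404 × 10⁻³ = 519.2 kN.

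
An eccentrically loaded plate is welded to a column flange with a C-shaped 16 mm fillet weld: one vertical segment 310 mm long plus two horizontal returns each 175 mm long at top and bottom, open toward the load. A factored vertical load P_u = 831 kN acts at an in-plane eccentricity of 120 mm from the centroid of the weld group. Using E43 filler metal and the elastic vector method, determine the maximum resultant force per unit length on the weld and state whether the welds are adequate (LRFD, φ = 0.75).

f_max ≈ 2540 N/mm; NOT adequate

E43XX → F_EXX = 430 MPa.
Total weld length L_w = 660 mm. Treat welds as unit-width lines.
Centroid: x̄ = 2×175×87.5 / 660 = 46.4 mm from the vertical weld.
Polar moment about centroid: J = I_x + I_y = [310³/12 + 2×175×155²] + [310×46.4² + 2(175³/12 + 175×41.1²)] = 13040000 mm³.
Direct shear f_v = P/L_w = 831×10³ / 660 = 1259 N/mm (vertical).
Torsion M = P·e = 831×10³ × 120 = 99720000 N·mm.
Critical point at (x, y) = (128.6, 155) from centroid. f_tx = M·y/J = 1185 N/mm; f_ty = M·x/J = 983.2 N/mm.
Resultant f_max = √[f_tx² + (f_v + f_ty)²] = √[1185² + (1259 + 983.2)²] = 2536 N/mm.
Capacity per unit length: φr_n = 0.75 × 0.6 × 430 × (0.707 × 16) = 2189 N/mm.
2536 > 2189 → NOT adequate.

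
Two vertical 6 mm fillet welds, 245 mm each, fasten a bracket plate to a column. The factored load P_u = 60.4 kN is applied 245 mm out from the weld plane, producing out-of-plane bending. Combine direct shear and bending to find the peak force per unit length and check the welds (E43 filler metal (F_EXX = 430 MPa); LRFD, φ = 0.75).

L_w = 2 × 245 = 490 mm; section modulus (unit throat) S = 2 × L²/6 = 20010 mm².
Direct shear f_v = P/L_w = 60.4×10³/490 = 123.3 N/mm.
Moment M = P × e = 60.4×10³ × 245 = 14798000 N·mm; bending f_b = M/S = 739.6 N/mm.
f_max = √(f_v² + f_b²) = √(123.3² + 739.6²) = 749.8 N/mm.
φr_n = 0.75 × 0.6 × 430 × (0.707 × 6) = 820.8 N/mm → adequate.

f_max ≈ 750 N/mm; adequate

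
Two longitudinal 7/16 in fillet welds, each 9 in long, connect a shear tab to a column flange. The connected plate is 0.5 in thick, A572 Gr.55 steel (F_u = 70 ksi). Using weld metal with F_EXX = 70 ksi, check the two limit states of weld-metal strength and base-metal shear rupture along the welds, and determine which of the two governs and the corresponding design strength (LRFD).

t_e = 0.707 × 0.4375 = 0.3093 in; L = 18 in.
Weld metal: φR_n = 0.75 × 0.6 × 70 × 0.3093 × 18 = 175.4 kips.
Base metal (shear rupture): φR_n = 0.75 × 0.6 × 70 × 0.5 × 18 = 283.5 kips.
Governing: weld metal.

φR_n ≈ 175 kips (weld metal governs)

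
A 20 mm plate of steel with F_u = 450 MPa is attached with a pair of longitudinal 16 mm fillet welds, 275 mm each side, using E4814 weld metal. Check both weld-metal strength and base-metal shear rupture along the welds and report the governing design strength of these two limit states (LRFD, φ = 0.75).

E48XX → F_EXX = 480 MPa.
t_e = 0.707 × 16 = 11.31 mm; L = 550 mm.
Weld metal: φR_n = 0.75 × 0.6 × 480 × 11.31 × 550 × 10⁻³ = 1344 kN.
Base metal (shear rupture): φR_n = 0.75 × 0.6 × 450 × 20 × 550 × 10⁻³ = 2228 kN.
Governing: weld metal.

φR_n ≈ 1340 kN (weld metal governs)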